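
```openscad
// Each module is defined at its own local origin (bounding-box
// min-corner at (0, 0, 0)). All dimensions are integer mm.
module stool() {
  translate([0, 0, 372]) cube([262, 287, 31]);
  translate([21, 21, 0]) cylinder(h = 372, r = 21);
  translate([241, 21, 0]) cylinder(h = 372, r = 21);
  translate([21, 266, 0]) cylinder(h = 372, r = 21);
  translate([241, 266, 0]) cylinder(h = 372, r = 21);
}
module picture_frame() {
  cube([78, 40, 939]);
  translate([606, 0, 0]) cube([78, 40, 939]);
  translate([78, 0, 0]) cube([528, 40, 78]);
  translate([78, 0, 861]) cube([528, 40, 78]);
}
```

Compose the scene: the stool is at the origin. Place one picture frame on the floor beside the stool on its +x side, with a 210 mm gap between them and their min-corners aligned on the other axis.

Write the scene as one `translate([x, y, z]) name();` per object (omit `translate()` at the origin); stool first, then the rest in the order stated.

stool();
translate([472, 0, 0]) picture_frame();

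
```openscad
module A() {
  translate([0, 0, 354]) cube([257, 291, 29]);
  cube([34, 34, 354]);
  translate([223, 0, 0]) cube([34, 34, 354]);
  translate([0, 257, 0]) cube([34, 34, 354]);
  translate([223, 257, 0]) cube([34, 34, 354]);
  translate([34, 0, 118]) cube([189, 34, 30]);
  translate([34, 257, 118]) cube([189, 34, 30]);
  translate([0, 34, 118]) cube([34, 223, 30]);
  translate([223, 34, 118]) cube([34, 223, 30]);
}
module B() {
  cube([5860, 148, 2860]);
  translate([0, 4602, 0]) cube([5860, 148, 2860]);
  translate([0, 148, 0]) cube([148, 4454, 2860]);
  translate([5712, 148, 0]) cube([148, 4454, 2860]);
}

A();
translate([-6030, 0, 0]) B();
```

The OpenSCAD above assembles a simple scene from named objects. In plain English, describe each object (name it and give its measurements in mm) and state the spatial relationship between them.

A is a four-legged stool. The seat is a 257×291×29 mm slab whose top surface is at z = 383 mm; four square legs, each 34×34 mm in cross-section, run from the floor (z = 0) to the underside of the seat, each flush with a corner of the seat. Four stretchers, 34 mm wide and 30 mm tall, connect adjacent legs with their undersides at z = 118 mm, each running between the inner faces of the legs it joins and aligned with the legs' outer faces on the other axis.

B is the wall frame of a small rectangular building: four walls, each 2860 mm tall and 148 mm thick, enclosing a footprint 5860 mm (x) by 4750 mm (y) outside-to-outside, with no floor or roof. The front and back walls (the −y and +y sides) span the full width; the two side walls fit between them.

The house frame is on the floor beside the stool on its −x side.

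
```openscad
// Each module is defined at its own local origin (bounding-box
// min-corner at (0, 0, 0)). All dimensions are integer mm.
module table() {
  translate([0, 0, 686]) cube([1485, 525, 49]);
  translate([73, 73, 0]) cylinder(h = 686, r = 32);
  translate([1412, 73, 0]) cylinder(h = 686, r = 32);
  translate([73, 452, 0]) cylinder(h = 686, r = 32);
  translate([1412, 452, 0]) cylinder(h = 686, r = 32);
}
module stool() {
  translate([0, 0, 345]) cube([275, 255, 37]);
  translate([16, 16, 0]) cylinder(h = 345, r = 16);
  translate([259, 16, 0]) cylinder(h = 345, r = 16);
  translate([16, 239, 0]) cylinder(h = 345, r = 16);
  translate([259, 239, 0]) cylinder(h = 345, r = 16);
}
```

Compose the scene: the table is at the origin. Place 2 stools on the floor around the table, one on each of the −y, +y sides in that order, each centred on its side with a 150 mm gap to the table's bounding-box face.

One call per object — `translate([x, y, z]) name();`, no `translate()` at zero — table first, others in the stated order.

table();
translate([605, -405, 0]) stool();
translate([605, 675, 0]) stool();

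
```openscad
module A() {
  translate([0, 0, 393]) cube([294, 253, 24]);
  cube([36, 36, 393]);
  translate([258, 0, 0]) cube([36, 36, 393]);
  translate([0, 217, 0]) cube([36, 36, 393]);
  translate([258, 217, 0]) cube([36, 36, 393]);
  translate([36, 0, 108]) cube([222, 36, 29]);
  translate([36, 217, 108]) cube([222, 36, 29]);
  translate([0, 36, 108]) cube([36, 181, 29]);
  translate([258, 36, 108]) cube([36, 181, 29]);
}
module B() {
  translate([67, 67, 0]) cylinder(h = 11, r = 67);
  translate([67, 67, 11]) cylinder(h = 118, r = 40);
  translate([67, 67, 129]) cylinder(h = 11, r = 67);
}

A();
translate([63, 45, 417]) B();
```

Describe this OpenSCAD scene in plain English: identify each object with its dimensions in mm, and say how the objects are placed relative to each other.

A is a simple wooden stool: a rectangular seat 294 mm (x) by 253 mm (y), 24 mm thick, top face at z = 417 mm, on four square legs, each 36×36 mm in cross-section. The legs rest on z = 0, each flush with a corner of the seat. Four stretchers, 36 mm wide and 29 mm tall, connect adjacent legs with their undersides at z = 108 mm, each running between the inner faces of the legs it joins and aligned with the legs' outer faces on the other axis.

B is a spool: two coaxial disc flanges of radius 67 mm and thickness 11 mm, joined by a core cylinder of radius 40 mm and height 118 mm. The lower flange rests on z = 0 and the three cylinders share a vertical axis.

The spool is on top of the stool.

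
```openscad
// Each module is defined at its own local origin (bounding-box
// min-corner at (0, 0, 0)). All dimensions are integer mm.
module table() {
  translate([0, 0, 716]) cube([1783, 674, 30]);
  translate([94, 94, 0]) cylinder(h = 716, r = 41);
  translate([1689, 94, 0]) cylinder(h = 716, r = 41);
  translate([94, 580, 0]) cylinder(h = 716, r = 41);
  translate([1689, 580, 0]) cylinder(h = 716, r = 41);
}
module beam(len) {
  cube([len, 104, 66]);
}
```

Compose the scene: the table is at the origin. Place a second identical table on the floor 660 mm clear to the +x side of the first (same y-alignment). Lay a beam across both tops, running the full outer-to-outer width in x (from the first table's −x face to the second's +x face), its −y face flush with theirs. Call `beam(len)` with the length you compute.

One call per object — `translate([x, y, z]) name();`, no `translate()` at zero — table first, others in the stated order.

table();
translate([2443, 0, 0]) table();
translate([0, 0, 746]) beam(4226);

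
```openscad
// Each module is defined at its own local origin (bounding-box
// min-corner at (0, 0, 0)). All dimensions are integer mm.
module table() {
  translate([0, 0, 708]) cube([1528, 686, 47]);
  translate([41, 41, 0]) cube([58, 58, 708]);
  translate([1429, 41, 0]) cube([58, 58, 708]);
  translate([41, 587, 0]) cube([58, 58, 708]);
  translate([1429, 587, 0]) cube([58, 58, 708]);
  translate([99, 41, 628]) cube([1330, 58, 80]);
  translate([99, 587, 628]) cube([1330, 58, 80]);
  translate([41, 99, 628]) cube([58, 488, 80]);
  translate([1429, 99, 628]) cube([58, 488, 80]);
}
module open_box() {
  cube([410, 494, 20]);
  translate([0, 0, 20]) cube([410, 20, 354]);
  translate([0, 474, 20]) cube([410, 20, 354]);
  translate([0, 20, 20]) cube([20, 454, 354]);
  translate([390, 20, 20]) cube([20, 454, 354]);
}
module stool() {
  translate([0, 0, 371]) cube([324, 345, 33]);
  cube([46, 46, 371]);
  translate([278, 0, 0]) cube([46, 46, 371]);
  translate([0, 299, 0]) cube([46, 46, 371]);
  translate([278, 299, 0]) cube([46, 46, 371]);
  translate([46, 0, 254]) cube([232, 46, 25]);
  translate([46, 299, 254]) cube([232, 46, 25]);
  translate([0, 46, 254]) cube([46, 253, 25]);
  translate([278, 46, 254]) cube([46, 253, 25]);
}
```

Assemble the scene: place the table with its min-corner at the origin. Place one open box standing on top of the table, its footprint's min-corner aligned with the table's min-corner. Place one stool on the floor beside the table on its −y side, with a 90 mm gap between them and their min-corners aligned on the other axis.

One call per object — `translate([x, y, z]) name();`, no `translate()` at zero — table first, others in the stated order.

table();
translate([0, 0, 755]) open_box();
translate([0, -435, 0]) stool();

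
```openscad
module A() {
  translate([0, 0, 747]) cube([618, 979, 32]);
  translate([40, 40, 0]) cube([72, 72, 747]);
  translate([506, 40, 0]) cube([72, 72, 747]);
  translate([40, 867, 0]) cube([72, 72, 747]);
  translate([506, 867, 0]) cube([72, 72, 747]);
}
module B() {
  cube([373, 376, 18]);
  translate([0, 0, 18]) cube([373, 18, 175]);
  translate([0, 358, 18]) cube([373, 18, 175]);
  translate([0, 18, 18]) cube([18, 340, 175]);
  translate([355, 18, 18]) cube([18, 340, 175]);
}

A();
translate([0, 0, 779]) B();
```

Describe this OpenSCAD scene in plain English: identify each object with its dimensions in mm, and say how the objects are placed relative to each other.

A is a table: top 618 mm (x) × 979 mm (y), 32 mm thick, upper face at z = 779 mm, on four 72×72 mm square legs, each inset 40 mm from the nearest pair of top edges, running from z = 0 to the bottom of the top.

B is an open-topped rectangular box: outside dimensions 373×376×193 mm, with a uniform wall and base thickness of 18 mm. The base is a full 373×376 slab on the floor; four walls sit on top of the base. The front and back walls (the −y and +y sides) span the full width; the two side walls fit between them.

The open box is on top of the table.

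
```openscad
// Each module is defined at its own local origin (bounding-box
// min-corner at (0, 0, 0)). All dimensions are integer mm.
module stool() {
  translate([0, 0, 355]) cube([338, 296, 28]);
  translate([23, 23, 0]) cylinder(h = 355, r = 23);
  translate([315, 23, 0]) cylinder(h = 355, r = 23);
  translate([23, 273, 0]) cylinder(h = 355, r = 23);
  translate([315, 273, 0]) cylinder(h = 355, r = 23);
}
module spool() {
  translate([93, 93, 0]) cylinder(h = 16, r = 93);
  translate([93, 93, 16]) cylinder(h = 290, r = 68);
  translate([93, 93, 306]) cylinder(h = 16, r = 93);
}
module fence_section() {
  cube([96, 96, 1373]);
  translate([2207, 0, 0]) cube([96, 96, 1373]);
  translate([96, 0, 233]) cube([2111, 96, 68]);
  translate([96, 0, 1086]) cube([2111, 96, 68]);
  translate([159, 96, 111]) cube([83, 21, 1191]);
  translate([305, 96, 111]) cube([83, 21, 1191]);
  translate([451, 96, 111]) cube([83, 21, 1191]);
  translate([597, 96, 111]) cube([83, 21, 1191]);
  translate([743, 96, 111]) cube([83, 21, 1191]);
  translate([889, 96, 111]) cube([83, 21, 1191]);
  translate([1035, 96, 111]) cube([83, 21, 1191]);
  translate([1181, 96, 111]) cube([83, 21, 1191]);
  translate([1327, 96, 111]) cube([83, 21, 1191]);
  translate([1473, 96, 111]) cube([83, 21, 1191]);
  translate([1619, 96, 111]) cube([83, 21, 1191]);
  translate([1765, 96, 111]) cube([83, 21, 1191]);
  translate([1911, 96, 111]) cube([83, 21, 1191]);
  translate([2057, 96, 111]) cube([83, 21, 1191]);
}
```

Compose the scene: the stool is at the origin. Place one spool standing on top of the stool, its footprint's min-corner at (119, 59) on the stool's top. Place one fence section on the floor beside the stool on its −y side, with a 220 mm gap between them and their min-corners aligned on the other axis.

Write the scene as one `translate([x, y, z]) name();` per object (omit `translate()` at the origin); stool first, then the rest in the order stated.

stool();
translate([119, 59, 383]) spool();
translate([0, -337, 0]) fence_section();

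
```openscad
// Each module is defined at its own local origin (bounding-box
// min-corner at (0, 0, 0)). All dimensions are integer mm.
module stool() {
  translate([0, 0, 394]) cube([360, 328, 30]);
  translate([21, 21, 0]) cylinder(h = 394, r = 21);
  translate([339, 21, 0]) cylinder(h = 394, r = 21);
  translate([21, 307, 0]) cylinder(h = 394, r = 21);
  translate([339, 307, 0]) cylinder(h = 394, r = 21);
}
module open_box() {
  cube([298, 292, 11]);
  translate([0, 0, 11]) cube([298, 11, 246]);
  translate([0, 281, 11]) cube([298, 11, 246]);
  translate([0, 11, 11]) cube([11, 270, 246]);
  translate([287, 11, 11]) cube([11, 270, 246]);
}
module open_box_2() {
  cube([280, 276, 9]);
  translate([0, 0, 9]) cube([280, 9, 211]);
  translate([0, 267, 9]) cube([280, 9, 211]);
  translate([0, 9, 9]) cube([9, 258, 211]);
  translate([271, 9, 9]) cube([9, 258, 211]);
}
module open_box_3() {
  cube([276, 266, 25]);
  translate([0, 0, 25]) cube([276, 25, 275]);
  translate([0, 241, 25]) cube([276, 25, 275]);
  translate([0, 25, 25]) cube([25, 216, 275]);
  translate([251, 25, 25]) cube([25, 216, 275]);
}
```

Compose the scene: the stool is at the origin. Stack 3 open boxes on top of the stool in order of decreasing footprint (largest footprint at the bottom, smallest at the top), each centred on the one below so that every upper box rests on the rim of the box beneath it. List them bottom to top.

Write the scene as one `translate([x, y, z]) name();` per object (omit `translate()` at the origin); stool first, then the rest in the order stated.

stool();
translate([31, 18, 424]) open_box();
translate([40, 26, 681]) open_box_2();
translate([42, 31, 901]) open_box_3();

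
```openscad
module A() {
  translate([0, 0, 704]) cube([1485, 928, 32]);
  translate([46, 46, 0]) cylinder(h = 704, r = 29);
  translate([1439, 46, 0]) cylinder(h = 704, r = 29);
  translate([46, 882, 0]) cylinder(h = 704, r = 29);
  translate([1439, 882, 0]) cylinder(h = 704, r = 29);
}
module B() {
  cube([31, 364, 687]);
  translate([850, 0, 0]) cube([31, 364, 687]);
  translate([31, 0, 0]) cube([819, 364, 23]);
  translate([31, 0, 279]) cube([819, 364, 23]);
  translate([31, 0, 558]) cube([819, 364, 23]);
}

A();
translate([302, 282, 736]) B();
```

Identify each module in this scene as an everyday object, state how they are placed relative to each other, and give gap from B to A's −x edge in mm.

A is a table. B is a bookshelf. The bookshelf is on top of the table, centred. The gap from the bookshelf to the table's −x edge is 302 mm.

The bookshelf's min-x is at 302; the table's min-x is 0; gap = 302 mm.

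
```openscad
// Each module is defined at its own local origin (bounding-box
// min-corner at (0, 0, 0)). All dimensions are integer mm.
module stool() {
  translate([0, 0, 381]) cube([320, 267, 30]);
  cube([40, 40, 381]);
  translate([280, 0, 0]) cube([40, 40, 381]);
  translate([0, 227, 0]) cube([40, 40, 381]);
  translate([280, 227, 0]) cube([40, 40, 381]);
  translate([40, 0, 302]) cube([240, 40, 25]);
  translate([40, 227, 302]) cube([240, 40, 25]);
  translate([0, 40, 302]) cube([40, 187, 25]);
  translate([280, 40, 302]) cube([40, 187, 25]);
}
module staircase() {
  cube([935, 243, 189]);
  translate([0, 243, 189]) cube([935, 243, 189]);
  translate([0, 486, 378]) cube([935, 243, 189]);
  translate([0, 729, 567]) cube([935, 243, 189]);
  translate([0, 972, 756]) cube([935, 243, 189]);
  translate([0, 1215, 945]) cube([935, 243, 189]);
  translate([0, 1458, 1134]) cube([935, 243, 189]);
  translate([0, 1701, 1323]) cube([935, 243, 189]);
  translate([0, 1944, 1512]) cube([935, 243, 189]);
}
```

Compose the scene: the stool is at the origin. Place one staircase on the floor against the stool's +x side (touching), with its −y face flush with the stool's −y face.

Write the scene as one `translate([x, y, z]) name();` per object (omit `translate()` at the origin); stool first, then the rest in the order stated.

stool();
translate([320, 0, 0]) staircase();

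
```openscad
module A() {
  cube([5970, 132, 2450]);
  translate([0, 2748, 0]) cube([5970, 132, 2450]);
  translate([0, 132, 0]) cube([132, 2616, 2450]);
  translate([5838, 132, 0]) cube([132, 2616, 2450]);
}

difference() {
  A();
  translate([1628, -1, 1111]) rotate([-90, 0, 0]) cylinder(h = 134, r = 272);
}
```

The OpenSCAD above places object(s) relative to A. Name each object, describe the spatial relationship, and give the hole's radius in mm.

A is a house frame. The house frame has a circular hole through its front wall. The hole's radius is 272 mm.

The subtracted cylinder has r = 272 mm.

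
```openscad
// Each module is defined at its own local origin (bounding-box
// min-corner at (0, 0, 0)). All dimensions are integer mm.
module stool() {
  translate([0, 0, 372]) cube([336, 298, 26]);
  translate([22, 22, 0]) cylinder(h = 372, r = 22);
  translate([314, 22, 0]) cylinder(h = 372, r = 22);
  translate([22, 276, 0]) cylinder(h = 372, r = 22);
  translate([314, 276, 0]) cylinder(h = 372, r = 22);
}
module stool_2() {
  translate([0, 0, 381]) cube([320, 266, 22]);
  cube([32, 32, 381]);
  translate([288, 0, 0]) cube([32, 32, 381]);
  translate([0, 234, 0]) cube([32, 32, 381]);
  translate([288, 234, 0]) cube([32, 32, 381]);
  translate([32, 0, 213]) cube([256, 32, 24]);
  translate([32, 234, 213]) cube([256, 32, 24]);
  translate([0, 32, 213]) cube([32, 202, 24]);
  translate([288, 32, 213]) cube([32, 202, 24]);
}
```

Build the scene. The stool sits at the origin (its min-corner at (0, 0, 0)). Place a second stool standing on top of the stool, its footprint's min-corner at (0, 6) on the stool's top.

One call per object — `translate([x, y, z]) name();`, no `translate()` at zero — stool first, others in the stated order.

stool();
translate([0, 6, 398]) stool_2();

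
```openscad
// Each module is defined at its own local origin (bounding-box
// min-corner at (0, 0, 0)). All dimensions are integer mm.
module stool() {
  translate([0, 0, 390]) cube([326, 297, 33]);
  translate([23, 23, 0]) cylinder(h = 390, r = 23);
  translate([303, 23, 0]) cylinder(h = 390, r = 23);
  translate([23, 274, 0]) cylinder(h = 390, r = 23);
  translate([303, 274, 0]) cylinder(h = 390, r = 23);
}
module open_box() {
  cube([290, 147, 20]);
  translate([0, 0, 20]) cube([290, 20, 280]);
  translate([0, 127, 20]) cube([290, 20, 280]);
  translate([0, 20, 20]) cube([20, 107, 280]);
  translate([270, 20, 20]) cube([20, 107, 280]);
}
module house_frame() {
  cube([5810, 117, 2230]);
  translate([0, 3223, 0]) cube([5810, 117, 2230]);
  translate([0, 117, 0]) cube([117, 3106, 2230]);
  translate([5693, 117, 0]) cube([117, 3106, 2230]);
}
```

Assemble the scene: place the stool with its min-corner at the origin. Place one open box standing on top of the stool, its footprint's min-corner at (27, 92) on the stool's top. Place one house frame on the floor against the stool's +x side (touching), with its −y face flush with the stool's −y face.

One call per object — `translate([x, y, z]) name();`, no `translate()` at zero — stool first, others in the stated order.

stool();
translate([27, 92, 423]) open_box();
translate([326, 0, 0]) house_frame();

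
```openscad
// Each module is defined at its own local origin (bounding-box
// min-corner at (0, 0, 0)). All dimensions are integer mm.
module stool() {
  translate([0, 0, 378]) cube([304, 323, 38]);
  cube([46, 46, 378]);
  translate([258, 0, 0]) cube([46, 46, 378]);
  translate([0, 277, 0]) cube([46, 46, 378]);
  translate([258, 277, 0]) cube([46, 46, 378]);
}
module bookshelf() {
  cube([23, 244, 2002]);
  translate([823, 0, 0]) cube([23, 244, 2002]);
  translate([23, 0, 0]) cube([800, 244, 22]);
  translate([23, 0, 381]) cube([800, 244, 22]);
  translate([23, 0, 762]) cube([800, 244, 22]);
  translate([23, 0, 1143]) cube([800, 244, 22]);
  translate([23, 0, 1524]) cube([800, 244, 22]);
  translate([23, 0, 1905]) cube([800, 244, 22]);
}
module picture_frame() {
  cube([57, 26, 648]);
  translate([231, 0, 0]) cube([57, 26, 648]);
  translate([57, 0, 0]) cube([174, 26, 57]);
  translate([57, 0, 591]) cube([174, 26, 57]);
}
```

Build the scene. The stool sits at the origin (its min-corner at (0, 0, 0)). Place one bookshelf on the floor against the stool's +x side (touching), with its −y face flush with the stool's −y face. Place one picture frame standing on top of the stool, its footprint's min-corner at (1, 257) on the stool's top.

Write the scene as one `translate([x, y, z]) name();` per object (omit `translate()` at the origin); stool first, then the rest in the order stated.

stool();
translate([304, 0, 0]) bookshelf();
translate([1, 257, 416]) picture_frame();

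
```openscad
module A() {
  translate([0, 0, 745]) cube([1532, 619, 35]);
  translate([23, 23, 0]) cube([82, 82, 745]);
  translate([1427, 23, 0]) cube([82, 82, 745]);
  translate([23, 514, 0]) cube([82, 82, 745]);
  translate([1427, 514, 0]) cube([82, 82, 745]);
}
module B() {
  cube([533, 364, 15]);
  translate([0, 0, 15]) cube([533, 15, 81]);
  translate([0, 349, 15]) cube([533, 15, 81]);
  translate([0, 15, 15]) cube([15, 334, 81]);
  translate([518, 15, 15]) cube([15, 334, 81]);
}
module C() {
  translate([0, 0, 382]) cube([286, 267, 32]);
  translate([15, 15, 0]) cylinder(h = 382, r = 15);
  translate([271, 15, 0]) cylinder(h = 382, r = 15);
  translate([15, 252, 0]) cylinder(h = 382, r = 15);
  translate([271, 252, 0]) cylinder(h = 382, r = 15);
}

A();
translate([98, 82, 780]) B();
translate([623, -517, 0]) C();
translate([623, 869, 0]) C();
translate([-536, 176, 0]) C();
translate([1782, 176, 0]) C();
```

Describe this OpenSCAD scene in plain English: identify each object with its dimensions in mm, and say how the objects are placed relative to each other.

A is a table with a 1532×619 mm rectangular top, 35 mm thick, top surface at z = 780 mm, supported by four 82×82 mm square legs, each inset 23 mm from the nearest pair of top edges, running from the floor.

B is an open-topped rectangular box: outside dimensions 533×364×96 mm, with a uniform wall and base thickness of 15 mm. The base is a full 533×364 slab on the floor; four walls sit on top of the base. The front and back walls (the −y and +y sides) span the full width; the two side walls fit between them.

C is a simple wooden stool: a rectangular seat 286 mm (x) by 267 mm (y), 32 mm thick, top face at z = 414 mm, on four round legs, each 30 mm in diameter. The legs rest on z = 0, each leg's axis is inset half a diameter from the nearest pair of seat edges (so the leg's bounding box is flush with the corner).

The open box is on top of the table. Four stools sit around the table at the −y, +y, −x, +x sides.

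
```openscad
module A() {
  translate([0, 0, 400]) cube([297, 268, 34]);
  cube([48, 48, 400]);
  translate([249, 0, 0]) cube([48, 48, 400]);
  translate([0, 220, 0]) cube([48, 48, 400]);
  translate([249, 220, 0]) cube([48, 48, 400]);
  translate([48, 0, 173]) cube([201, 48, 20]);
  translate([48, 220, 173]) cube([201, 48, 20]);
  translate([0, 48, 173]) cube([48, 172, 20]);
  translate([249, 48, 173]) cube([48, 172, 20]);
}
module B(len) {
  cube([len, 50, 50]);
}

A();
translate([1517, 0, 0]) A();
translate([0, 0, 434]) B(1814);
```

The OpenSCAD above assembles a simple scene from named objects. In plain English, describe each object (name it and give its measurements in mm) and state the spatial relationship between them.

A is a four-legged stool. The seat is a 297×268×34 mm slab whose top surface is at z = 434 mm; four square legs, each 48×48 mm in cross-section, run from the floor (z = 0) to the underside of the seat, each flush with a corner of the seat. Four stretchers, 48 mm wide and 20 mm tall, connect adjacent legs with their undersides at z = 173 mm, each running between the inner faces of the legs it joins and aligned with the legs' outer faces on the other axis.

B is a rectangular beam 1814 mm long (x), 50 mm deep (y), 50 mm thick (z).

The beam spans the tops of two stools placed 1220 mm apart, resting at z = 434 mm.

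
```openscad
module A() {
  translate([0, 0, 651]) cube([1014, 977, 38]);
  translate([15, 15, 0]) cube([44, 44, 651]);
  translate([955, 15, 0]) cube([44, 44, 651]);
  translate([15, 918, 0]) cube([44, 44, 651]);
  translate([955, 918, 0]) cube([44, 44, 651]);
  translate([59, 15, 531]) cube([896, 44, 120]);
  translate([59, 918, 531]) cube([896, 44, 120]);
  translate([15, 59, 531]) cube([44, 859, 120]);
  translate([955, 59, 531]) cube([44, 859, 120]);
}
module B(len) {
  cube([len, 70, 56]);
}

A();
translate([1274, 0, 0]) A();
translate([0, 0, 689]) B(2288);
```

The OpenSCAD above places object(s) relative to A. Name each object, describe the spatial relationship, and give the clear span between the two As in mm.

Second table starts at x = 1274; first ends at x = 1014; clear span = 1274 − 1014 = 260 mm.

A is a table. B is a beam. A beam spans the tops of two tables. The clear span between the two tables is 260 mm.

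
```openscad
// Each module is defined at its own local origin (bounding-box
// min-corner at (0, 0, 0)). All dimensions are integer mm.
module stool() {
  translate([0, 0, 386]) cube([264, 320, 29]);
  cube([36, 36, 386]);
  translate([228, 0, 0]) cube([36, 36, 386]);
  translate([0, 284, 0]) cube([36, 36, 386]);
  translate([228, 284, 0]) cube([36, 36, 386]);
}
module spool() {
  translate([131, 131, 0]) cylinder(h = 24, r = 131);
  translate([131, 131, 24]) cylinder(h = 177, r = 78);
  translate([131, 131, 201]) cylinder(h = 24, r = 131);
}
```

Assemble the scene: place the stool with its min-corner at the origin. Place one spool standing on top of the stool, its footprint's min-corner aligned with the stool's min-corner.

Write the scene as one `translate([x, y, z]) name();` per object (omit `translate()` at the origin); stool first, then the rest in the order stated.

stool();
translate([0, 0, 415]) spool();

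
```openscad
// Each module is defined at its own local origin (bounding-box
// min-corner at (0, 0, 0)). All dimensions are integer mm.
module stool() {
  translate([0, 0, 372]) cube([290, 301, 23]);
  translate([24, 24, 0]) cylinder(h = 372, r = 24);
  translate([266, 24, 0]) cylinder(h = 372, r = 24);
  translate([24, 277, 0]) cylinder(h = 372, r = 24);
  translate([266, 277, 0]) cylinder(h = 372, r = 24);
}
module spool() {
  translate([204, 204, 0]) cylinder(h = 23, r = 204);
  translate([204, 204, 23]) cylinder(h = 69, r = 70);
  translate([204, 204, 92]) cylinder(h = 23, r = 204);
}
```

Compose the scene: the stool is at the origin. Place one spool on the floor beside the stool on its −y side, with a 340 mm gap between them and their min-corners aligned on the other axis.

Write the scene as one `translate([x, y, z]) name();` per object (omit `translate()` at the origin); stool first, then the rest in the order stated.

stool();
translate([0, -748, 0]) spool();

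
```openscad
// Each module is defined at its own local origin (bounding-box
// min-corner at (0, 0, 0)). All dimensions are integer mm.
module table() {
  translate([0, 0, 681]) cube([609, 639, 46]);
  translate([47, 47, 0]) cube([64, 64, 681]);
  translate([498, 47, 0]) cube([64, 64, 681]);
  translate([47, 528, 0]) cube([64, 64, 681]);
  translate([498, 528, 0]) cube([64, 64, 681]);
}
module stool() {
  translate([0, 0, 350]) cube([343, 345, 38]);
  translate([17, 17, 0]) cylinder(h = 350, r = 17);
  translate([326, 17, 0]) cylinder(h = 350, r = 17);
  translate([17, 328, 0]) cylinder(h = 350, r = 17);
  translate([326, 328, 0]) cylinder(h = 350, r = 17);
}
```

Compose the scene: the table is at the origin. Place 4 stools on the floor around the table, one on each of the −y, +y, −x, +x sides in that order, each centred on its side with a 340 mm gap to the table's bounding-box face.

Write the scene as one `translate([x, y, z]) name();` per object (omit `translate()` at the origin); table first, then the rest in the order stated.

table();
translate([133, -685, 0]) stool();
translate([133, 979, 0]) stool();
translate([-683, 147, 0]) stool();
translate([949, 147, 0]) stool();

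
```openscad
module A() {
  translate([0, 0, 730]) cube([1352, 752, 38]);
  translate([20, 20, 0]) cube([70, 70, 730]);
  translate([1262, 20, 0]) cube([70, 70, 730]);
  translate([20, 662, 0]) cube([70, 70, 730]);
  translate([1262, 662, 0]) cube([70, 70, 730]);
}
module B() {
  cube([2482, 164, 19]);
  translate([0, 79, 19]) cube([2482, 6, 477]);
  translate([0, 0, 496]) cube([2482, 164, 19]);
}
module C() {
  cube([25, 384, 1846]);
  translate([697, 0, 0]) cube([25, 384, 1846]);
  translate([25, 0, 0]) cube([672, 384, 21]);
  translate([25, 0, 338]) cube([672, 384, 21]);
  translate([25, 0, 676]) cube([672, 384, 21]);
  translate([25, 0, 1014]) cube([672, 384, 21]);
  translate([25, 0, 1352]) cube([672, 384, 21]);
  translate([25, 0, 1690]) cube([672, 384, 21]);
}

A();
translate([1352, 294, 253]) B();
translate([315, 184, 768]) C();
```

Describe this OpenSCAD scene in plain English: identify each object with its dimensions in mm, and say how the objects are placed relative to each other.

A is a table with a 1352×752 mm rectangular top, 38 mm thick, top surface at z = 768 mm, supported by four 70×70 mm square legs, each inset 20 mm from the nearest pair of top edges, running from the floor.

B is an I-beam lying along x, 2482 mm long. Overall section height 515 mm. Two flanges 164 mm wide (y) and 19 mm thick, one on the floor and one at the top; a web 6 mm thick runs between them, centred on the flange width.

C is a bookshelf 722 mm wide overall, 384 mm deep and 1846 mm tall. The two sides are 25 mm thick vertical panels. 6 horizontal shelves of 21 mm thickness span between the inner faces of the sides; the lowest shelf sits on the floor and shelves are stacked with a clear vertical gap of 317 mm between each pair.

The I-beam is beside the table with their tops flush at z = 768. The bookshelf is on top of the table, centred.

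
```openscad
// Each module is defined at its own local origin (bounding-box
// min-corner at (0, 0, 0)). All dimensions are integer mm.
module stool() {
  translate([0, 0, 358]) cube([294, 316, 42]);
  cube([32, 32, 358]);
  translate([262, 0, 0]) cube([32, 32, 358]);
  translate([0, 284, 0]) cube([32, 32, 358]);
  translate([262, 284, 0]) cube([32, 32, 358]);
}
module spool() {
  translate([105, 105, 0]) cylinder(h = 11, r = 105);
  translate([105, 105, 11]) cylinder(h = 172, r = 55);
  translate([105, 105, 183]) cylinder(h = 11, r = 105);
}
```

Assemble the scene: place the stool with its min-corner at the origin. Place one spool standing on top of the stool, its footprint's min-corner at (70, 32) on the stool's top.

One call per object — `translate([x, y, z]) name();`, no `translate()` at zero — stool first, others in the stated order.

stool();
translate([70, 32, 400]) spool();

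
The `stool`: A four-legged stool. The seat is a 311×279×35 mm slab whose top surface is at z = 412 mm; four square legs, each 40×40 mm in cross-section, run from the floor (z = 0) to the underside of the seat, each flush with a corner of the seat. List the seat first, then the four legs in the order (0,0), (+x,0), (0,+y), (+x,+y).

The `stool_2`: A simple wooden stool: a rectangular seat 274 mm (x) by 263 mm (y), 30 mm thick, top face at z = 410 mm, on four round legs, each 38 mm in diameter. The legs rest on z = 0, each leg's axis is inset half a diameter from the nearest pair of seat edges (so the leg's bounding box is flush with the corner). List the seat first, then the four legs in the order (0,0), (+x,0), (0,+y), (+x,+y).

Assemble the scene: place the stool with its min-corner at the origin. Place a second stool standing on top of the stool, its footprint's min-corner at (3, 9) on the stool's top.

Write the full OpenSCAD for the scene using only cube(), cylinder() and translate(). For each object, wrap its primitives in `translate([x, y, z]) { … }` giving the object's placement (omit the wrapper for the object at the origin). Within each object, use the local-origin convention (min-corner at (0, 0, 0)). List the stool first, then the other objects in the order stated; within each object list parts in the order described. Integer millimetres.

translate([0, 0, 377]) cube([311, 279, 35]);
cube([40, 40, 377]);
translate([271, 0, 0]) cube([40, 40, 377]);
translate([0, 239, 0]) cube([40, 40, 377]);
translate([271, 239, 0]) cube([40, 40, 377]);
translate([3, 9, 412]) {
  translate([0, 0, 380]) cube([274, 263, 30]);
  translate([19, 19, 0]) cylinder(h = 380, r = 19);
  translate([255, 19, 0]) cylinder(h = 380, r = 19);
  translate([19, 244, 0]) cylinder(h = 380, r = 19);
  translate([255, 244, 0]) cylinder(h = 380, r = 19);
}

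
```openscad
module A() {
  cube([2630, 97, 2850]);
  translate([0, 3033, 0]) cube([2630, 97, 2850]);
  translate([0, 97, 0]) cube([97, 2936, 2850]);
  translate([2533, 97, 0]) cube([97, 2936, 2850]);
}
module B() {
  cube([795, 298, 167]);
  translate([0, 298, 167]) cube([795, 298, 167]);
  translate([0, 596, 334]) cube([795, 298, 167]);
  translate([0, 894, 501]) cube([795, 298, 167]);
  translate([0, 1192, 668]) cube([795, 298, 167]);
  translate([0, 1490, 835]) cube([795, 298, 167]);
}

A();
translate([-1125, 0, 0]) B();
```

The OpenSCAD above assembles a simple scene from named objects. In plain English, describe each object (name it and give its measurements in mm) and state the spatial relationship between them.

A is a box-shaped house frame (walls only): outside footprint 2630×3130 mm, wall height 2850 mm, wall thickness 97 mm. The two y-facing walls run the full x-width; the two x-facing walls fit between the inner faces of the y-facing walls.

B is a run of 6 identical solid stair steps. Each tread is 795×298 mm and each step block is 167 mm high. Step 1 rests on the floor; step k is offset from step 1 by (k−1)×298 mm in y and (k−1)×167 mm in z.

The staircase is on the floor beside the house frame on its −x side.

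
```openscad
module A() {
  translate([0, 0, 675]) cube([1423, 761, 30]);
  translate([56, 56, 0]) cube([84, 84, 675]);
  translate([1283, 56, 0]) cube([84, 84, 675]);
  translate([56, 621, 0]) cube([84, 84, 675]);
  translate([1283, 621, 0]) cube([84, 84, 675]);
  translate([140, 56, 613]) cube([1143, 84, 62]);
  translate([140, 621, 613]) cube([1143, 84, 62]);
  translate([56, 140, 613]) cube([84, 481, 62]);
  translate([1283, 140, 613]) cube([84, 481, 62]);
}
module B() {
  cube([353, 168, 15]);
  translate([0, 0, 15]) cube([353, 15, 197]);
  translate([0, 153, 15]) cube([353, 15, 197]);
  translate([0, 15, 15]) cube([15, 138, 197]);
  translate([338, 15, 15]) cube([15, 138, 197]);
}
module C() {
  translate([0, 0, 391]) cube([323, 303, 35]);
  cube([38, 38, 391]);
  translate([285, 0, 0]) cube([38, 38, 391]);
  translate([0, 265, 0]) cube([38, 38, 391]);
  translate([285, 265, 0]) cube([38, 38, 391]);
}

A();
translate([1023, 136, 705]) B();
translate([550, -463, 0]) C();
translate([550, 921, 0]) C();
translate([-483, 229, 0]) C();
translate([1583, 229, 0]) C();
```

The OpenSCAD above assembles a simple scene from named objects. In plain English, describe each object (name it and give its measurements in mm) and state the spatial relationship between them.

A is a table: top 1423 mm (x) × 761 mm (y), 30 mm thick, upper face at z = 705 mm, on four 84×84 mm square legs, each inset 56 mm from the nearest pair of top edges, running from z = 0 to the bottom of the top. Four apron rails, 84 mm thick and 62 mm tall, run between adjacent legs with their top edges flush with the underside of the top and their outer faces flush with the legs' outer faces.

B is an open storage box with external size 353×168×212 mm and wall thickness 15 mm (the base is also 15 mm thick). The base covers the whole footprint; the four walls stand on the base, with the y-facing walls full-width and the x-facing walls fitting between their inner faces.

C is a four-legged stool. The seat is 323×303 mm, 35 mm thick, top at z = 426 mm. It stands on four square legs, each 38×38 mm in cross-section, from z = 0 to the seat underside, each flush with a corner of the seat.

The open box is on top of the table. Four stools sit around the table at the −y, +y, −x, +x sides.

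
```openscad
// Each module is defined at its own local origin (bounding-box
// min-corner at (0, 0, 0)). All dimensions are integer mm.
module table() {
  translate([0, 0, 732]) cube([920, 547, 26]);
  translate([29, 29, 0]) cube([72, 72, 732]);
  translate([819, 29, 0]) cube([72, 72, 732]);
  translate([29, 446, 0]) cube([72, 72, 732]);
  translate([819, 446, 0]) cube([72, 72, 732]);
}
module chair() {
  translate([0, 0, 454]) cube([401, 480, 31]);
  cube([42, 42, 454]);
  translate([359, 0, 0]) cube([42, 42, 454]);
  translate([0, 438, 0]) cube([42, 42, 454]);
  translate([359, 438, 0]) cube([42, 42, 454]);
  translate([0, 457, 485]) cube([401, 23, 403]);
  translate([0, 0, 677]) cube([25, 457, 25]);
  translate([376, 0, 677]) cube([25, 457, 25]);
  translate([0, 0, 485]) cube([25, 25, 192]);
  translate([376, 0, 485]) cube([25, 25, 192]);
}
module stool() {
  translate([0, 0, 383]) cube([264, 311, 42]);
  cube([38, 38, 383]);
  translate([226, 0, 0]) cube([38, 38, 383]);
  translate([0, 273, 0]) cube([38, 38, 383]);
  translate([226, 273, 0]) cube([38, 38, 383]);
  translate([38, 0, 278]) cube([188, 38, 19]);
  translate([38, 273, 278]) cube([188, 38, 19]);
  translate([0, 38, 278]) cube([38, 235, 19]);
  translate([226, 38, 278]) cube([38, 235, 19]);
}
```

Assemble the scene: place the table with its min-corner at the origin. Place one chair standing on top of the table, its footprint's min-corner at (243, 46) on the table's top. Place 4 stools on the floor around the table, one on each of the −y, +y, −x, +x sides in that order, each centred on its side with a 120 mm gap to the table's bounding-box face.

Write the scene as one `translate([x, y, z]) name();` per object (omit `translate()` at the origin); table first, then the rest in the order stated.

table();
translate([243, 46, 758]) chair();
translate([328, -431, 0]) stool();
translate([328, 667, 0]) stool();
translate([-384, 118, 0]) stool();
translate([1040, 118, 0]) stool();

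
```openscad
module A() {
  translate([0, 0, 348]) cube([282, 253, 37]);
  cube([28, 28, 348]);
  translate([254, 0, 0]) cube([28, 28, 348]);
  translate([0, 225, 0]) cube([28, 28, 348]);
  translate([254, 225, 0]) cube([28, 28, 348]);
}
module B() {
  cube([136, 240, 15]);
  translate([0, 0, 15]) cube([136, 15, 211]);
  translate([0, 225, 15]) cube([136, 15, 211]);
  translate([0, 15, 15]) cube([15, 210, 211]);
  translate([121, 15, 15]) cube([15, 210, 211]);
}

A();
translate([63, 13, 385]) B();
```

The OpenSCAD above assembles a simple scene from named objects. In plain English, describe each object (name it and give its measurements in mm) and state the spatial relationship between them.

A is a four-legged stool. The seat is a 282×253×37 mm slab whose top surface is at z = 385 mm; four square legs, each 28×28 mm in cross-section, run from the floor (z = 0) to the underside of the seat, each flush with a corner of the seat.

B is an open-topped rectangular box: outside dimensions 136×240×226 mm, with a uniform wall and base thickness of 15 mm. The base is a full 136×240 slab on the floor; four walls sit on top of the base. The front and back walls (the −y and +y sides) span the full width; the two side walls fit between them.

The open box is on top of the stool.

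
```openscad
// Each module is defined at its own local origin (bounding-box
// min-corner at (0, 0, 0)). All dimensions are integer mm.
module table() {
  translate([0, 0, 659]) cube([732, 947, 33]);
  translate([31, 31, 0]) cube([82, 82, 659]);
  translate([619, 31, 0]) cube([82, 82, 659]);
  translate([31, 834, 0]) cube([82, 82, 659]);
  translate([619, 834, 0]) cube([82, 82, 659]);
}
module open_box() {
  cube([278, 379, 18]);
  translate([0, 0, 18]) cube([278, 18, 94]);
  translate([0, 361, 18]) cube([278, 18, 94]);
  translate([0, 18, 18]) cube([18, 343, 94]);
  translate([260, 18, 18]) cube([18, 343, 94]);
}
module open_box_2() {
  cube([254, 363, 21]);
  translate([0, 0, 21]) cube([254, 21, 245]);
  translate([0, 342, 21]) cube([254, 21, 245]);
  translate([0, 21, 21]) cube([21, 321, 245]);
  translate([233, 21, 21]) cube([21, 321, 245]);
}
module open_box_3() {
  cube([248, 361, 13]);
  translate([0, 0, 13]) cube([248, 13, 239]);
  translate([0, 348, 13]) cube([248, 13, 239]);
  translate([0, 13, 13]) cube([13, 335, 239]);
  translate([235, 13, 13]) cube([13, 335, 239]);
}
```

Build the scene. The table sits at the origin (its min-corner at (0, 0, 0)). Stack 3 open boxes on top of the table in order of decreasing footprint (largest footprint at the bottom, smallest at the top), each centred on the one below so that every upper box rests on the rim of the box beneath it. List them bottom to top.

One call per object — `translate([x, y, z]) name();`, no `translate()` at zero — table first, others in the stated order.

table();
translate([227, 284, 692]) open_box();
translate([239, 292, 804]) open_box_2();
translate([242, 293, 1070]) open_box_3();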